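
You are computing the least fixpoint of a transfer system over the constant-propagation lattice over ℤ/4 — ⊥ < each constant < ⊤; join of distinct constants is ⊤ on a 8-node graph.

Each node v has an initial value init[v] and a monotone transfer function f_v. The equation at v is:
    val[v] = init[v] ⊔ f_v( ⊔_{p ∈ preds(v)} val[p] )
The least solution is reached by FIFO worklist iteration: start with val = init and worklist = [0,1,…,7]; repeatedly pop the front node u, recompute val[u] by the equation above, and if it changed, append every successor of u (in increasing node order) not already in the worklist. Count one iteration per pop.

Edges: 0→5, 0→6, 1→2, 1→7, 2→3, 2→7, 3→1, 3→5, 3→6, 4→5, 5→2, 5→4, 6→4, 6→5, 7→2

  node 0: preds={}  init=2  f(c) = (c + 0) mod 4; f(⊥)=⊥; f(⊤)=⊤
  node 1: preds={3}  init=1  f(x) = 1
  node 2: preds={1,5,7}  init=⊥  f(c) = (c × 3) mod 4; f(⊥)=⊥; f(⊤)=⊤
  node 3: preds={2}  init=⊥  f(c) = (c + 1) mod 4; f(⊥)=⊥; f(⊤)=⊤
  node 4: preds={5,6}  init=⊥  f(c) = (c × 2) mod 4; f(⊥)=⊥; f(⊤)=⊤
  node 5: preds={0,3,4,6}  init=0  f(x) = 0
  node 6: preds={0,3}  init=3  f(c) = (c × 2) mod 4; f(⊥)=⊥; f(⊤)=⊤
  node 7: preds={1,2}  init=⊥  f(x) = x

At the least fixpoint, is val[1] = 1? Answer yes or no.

yes

Trace (12 dequeues):
  [1] u=0 | in ⊥ | out 2 | ==
  [2] u=1 | in ⊥ | out 1 | ==
  [3] u=2 | in ⊤ | out ⊤ | prev ⊥ | push {}
  [4] u=3 | in ⊤ | out ⊤ | prev ⊥ | push {1}
  [5] u=4 | in ⊤ | out ⊤ | prev ⊥ | push {}
  [6] u=5 | in ⊤ | out 0 | ==
  [7] u=6 | in ⊤ | out ⊤ | prev 3 | push {4,5}
  [8] u=7 | in ⊤ | out ⊤ | prev ⊥ | push {2}
  [9] u=1 | in ⊤ | out 1 | ==
  [10] u=4 | in ⊤ | out ⊤ | ==
  [11] u=5 | in ⊤ | out 0 | ==
  [12] u=2 | in ⊤ | out ⊤ | ==

Converged values:
  [0] 2
  [1] 1
  [2] ⊤
  [3] ⊤
  [4] ⊤
  [5] 0
  [6] ⊤
  [7] ⊤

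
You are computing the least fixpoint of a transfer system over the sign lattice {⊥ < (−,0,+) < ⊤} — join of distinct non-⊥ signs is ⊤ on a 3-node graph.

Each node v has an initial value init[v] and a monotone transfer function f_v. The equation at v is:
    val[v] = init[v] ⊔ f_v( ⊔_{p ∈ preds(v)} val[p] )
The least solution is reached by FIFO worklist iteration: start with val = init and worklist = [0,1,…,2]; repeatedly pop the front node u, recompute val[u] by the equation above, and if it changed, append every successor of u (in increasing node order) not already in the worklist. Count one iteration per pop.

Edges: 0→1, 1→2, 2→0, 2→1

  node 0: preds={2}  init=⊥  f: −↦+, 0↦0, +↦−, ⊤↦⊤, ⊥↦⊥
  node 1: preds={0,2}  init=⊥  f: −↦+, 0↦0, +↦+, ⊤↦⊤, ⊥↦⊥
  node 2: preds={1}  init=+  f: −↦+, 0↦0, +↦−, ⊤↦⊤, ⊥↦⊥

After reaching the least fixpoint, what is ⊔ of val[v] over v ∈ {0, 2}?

Trace (5 dequeues):
  [1] u=0 | in + | out − | prev ⊥ | push {}
  [2] u=1 | in ⊤ | out ⊤ | prev ⊥ | push {}
  [3] u=2 | in ⊤ | out ⊤ | prev + | push {0,1}
  [4] u=0 | in ⊤ | out ⊤ | prev − | push {}
  [5] u=1 | in ⊤ | out ⊤ | ==

Converged values:
  [0] ⊤
  [1] ⊤
  [2] ⊤

⊤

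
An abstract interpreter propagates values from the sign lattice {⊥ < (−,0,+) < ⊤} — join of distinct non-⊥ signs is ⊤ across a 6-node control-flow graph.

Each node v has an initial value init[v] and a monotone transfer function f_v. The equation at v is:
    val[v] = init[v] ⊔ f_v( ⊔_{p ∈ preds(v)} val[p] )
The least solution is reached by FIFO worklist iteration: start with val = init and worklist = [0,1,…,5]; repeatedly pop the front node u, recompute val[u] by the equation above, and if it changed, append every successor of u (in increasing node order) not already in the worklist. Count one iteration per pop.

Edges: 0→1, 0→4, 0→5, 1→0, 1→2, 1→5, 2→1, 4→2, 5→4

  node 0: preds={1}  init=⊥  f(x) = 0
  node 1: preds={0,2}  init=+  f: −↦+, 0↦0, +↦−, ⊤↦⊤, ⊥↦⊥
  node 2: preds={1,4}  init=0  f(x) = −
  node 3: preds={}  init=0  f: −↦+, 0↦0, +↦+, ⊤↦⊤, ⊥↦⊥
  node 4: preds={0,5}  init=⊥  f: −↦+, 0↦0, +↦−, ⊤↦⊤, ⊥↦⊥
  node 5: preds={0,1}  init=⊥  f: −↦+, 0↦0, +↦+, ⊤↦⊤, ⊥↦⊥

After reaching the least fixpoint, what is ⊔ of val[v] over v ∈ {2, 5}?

⊤

Trace (11 dequeues):
  [1] u=0 | in + | out 0 | prev ⊥ | push {}
  [2] u=1 | in 0 | out ⊤ | prev + | push {0}
  [3] u=2 | in ⊤ | out ⊤ | prev 0 | push {1}
  [4] u=3 | in ⊥ | out 0 | ==
  [5] u=4 | in 0 | out 0 | prev ⊥ | push {2}
  [6] u=5 | in ⊤ | out ⊤ | prev ⊥ | push {4}
  [7] u=0 | in ⊤ | out 0 | ==
  [8] u=1 | in ⊤ | out ⊤ | ==
  [9] u=2 | in ⊤ | out ⊤ | ==
  [10] u=4 | in ⊤ | out ⊤ | prev 0 | push {2}
  [11] u=2 | in ⊤ | out ⊤ | ==

Converged values:
  [0] 0
  [1] ⊤
  [2] ⊤
  [3] 0
  [4] ⊤
  [5] ⊤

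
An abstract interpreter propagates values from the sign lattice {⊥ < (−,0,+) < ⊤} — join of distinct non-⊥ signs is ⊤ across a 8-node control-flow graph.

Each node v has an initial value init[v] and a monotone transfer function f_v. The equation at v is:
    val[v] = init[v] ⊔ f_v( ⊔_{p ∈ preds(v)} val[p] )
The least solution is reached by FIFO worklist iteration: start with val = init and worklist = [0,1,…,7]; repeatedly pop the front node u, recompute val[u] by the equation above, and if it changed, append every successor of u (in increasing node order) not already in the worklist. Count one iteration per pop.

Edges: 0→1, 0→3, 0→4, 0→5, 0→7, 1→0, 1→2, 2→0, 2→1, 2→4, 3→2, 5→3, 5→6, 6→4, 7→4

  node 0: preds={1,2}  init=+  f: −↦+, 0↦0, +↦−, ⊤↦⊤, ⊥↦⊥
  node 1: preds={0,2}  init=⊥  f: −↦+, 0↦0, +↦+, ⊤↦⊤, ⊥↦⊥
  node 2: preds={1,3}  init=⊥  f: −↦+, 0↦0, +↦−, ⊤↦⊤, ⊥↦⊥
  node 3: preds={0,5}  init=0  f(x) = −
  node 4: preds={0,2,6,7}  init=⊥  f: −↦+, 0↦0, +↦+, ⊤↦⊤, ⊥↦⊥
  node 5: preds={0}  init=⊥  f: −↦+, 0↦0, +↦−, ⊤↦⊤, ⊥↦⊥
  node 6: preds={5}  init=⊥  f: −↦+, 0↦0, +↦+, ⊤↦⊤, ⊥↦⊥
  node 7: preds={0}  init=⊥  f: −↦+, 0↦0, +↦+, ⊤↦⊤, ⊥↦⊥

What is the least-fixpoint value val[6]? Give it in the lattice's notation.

⊤

Worklist (19 pops):
  #1 pop 0: in=⊥ → + (no change)
  #2 pop 1: in=+ → + (was ⊥); enqueue [0]
  #3 pop 2: in=⊤ → ⊤ (was ⊥); enqueue [1]
  #4 pop 3: in=+ → ⊤ (was 0); enqueue [2]
  #5 pop 4: in=⊤ → ⊤ (was ⊥); enqueue []
  #6 pop 5: in=+ → − (was ⊥); enqueue [3]
  #7 pop 6: in=− → + (was ⊥); enqueue [4]
  #8 pop 7: in=+ → + (was ⊥); enqueue []
  #9 pop 0: in=⊤ → ⊤ (was +); enqueue [5,7]
  #10 pop 1: in=⊤ → ⊤ (was +); enqueue [0]
  #11 pop 2: in=⊤ → ⊤ (no change)
  #12 pop 3: in=⊤ → ⊤ (no change)
  #13 pop 4: in=⊤ → ⊤ (no change)
  #14 pop 5: in=⊤ → ⊤ (was −); enqueue [3,6]
  #15 pop 7: in=⊤ → ⊤ (was +); enqueue [4]
  #16 pop 0: in=⊤ → ⊤ (no change)
  #17 pop 3: in=⊤ → ⊤ (no change)
  #18 pop 6: in=⊤ → ⊤ (was +); enqueue []
  #19 pop 4: in=⊤ → ⊤ (no change)

Fixpoint:
  val[0] = ⊤
  val[1] = ⊤
  val[2] = ⊤
  val[3] = ⊤
  val[4] = ⊤
  val[5] = ⊤
  val[6] = ⊤
  val[7] = ⊤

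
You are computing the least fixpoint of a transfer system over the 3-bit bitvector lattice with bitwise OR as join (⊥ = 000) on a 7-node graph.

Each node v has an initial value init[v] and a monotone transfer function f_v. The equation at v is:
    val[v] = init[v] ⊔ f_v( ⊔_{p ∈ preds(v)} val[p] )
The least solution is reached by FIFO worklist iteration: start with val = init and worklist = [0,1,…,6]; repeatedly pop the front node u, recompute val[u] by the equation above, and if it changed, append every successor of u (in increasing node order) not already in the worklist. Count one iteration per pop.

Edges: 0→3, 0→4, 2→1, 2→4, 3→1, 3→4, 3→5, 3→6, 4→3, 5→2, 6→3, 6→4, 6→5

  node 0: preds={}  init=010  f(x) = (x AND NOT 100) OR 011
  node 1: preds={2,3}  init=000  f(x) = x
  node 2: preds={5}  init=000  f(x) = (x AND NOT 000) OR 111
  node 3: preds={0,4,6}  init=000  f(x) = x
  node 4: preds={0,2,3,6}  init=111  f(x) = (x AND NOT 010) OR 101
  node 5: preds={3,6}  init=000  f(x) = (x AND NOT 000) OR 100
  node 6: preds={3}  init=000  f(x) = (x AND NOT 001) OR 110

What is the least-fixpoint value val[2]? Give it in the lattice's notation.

111

Trace (12 dequeues):
  [1] u=0 | in 000 | out 011 | prev 010 | push {}
  [2] u=1 | in 000 | out 000 | ==
  [3] u=2 | in 000 | out 111 | prev 000 | push {1}
  [4] u=3 | in 111 | out 111 | prev 000 | push {}
  [5] u=4 | in 111 | out 111 | ==
  [6] u=5 | in 111 | out 111 | prev 000 | push {2}
  [7] u=6 | in 111 | out 110 | prev 000 | push {3,4,5}
  [8] u=1 | in 111 | out 111 | prev 000 | push {}
  [9] u=2 | in 111 | out 111 | ==
  [10] u=3 | in 111 | out 111 | ==
  [11] u=4 | in 111 | out 111 | ==
  [12] u=5 | in 111 | out 111 | ==

Converged values:
  [0] 011
  [1] 111
  [2] 111
  [3] 111
  [4] 111
  [5] 111
  [6] 110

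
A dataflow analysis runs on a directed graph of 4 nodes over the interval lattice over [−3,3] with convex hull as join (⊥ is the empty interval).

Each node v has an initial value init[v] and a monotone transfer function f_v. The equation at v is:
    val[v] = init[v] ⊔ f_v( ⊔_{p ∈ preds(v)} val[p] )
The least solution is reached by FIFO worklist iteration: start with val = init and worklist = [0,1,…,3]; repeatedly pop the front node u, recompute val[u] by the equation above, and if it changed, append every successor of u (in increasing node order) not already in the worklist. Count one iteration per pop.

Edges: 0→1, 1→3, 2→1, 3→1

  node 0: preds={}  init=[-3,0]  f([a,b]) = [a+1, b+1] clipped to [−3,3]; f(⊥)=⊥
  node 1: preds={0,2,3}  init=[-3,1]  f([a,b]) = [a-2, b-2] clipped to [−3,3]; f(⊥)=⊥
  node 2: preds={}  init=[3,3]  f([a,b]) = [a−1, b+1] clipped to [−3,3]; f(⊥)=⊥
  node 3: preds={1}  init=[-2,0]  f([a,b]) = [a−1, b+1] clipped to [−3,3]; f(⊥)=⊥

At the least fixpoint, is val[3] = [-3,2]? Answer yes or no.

Trace (5 dequeues):
  [1] u=0 | in ⊥ | out [-3,0] | ==
  [2] u=1 | in [-3,3] | out [-3,1] | ==
  [3] u=2 | in ⊥ | out [3,3] | ==
  [4] u=3 | in [-3,1] | out [-3,2] | prev [-2,0] | push {1}
  [5] u=1 | in [-3,3] | out [-3,1] | ==

Converged values:
  [0] [-3,0]
  [1] [-3,1]
  [2] [3,3]
  [3] [-3,2]

yes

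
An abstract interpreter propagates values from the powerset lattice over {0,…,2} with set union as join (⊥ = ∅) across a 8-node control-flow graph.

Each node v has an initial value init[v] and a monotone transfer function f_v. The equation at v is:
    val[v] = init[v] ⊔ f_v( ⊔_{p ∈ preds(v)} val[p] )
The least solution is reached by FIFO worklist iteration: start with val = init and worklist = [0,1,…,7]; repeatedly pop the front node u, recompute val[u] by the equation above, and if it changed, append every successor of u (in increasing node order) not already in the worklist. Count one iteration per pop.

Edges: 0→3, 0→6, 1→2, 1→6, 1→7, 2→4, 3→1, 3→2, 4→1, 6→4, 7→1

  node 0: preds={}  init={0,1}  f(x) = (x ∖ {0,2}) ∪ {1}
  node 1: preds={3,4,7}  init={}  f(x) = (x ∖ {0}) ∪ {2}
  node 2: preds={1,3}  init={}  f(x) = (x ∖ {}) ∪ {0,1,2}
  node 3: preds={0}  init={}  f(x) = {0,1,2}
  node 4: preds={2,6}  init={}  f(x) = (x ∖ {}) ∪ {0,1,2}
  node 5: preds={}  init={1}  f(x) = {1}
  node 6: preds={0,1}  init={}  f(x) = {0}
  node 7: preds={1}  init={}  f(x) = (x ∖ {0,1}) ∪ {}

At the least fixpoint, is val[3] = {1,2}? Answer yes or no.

no

Trace (13 dequeues):
  [1] u=0 | in {} | out {0,1} | ==
  [2] u=1 | in {} | out {2} | prev {} | push {}
  [3] u=2 | in {2} | out {0,1,2} | prev {} | push {}
  [4] u=3 | in {0,1} | out {0,1,2} | prev {} | push {1,2}
  [5] u=4 | in {0,1,2} | out {0,1,2} | prev {} | push {}
  [6] u=5 | in {} | out {1} | ==
  [7] u=6 | in {0,1,2} | out {0} | prev {} | push {4}
  [8] u=7 | in {2} | out {2} | prev {} | push {}
  [9] u=1 | in {0,1,2} | out {1,2} | prev {2} | push {6,7}
  [10] u=2 | in {0,1,2} | out {0,1,2} | ==
  [11] u=4 | in {0,1,2} | out {0,1,2} | ==
  [12] u=6 | in {0,1,2} | out {0} | ==
  [13] u=7 | in {1,2} | out {2} | ==

Converged values:
  [0] {0,1}
  [1] {1,2}
  [2] {0,1,2}
  [3] {0,1,2}
  [4] {0,1,2}
  [5] {1}
  [6] {0}
  [7] {2}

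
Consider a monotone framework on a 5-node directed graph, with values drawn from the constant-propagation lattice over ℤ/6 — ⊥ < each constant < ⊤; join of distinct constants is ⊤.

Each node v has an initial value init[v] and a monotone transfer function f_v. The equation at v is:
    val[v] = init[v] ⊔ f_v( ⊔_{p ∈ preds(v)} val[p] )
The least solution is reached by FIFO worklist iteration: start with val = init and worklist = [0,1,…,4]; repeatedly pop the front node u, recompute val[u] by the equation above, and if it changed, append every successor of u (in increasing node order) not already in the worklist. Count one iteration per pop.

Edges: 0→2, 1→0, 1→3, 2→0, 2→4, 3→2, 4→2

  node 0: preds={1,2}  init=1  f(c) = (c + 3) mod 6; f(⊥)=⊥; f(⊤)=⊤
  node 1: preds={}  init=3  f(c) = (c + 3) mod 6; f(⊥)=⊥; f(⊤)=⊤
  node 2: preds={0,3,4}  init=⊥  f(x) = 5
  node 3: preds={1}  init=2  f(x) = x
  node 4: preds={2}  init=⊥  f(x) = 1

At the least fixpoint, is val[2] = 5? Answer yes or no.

yes

Worklist (7 pops):
  #1 pop 0: in=3 → ⊤ (was 1); enqueue []
  #2 pop 1: in=⊥ → 3 (no change)
  #3 pop 2: in=⊤ → 5 (was ⊥); enqueue [0]
  #4 pop 3: in=3 → ⊤ (was 2); enqueue [2]
  #5 pop 4: in=5 → 1 (was ⊥); enqueue []
  #6 pop 0: in=⊤ → ⊤ (no change)
  #7 pop 2: in=⊤ → 5 (no change)

Fixpoint:
  val[0] = ⊤
  val[1] = 3
  val[2] = 5
  val[3] = ⊤
  val[4] = 1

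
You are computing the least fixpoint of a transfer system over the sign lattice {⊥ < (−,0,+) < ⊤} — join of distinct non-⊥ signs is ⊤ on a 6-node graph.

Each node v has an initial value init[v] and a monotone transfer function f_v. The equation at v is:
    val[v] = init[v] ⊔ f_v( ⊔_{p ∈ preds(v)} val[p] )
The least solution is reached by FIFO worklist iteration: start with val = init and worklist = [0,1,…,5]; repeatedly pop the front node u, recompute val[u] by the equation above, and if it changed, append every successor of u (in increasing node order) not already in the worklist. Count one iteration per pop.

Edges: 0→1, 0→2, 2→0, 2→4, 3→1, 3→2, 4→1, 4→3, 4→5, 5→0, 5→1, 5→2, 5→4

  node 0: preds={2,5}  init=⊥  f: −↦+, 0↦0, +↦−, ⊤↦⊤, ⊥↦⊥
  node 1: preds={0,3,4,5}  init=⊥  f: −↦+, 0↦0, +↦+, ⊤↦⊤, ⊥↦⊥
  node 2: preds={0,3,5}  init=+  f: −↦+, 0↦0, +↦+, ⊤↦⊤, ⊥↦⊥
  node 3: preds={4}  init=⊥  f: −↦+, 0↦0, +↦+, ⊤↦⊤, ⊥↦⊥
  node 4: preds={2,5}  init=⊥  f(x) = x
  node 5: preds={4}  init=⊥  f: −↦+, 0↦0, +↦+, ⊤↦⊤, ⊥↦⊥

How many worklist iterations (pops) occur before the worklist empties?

Worklist (19 pops):
  #1 pop 0: in=+ → − (was ⊥); enqueue []
  #2 pop 1: in=− → + (was ⊥); enqueue []
  #3 pop 2: in=− → + (no change)
  #4 pop 3: in=⊥ → ⊥ (no change)
  #5 pop 4: in=+ → + (was ⊥); enqueue [1,3]
  #6 pop 5: in=+ → + (was ⊥); enqueue [0,2,4]
  #7 pop 1: in=⊤ → ⊤ (was +); enqueue []
  #8 pop 3: in=+ → + (was ⊥); enqueue [1]
  #9 pop 0: in=+ → − (no change)
  #10 pop 2: in=⊤ → ⊤ (was +); enqueue [0]
  #11 pop 4: in=⊤ → ⊤ (was +); enqueue [3,5]
  #12 pop 1: in=⊤ → ⊤ (no change)
  #13 pop 0: in=⊤ → ⊤ (was −); enqueue [1,2]
  #14 pop 3: in=⊤ → ⊤ (was +); enqueue []
  #15 pop 5: in=⊤ → ⊤ (was +); enqueue [0,4]
  #16 pop 1: in=⊤ → ⊤ (no change)
  #17 pop 2: in=⊤ → ⊤ (no change)
  #18 pop 0: in=⊤ → ⊤ (no change)
  #19 pop 4: in=⊤ → ⊤ (no change)

Fixpoint:
  val[0] = ⊤
  val[1] = ⊤
  val[2] = ⊤
  val[3] = ⊤
  val[4] = ⊤
  val[5] = ⊤

19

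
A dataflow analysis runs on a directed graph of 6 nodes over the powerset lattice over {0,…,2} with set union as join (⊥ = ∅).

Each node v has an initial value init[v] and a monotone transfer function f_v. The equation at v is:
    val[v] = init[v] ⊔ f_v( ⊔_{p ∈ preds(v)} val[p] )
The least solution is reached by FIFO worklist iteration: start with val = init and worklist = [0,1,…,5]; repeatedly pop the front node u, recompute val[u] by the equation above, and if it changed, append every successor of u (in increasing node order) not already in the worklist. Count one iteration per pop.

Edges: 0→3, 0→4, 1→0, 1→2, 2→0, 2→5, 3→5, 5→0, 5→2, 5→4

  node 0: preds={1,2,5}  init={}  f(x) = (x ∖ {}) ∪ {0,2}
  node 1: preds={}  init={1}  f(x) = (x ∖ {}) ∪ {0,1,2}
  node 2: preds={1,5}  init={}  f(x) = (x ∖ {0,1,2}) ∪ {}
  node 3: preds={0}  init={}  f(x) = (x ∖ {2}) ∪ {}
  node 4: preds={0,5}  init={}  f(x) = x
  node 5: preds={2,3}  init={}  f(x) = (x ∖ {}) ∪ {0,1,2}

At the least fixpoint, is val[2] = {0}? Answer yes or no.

no

Iteration log — 9 steps:
  step 1. node 0  ⊔preds={1}  new={0,1,2}  old={}  +wl: 
  step 2. node 1  ⊔preds={}  new={0,1,2}  old={1}  +wl: 0
  step 3. node 2  ⊔preds={0,1,2}  new={}  stable
  step 4. node 3  ⊔preds={0,1,2}  new={0,1}  old={}  +wl: 
  step 5. node 4  ⊔preds={0,1,2}  new={0,1,2}  old={}  +wl: 
  step 6. node 5  ⊔preds={0,1}  new={0,1,2}  old={}  +wl: 2,4
  step 7. node 0  ⊔preds={0,1,2}  new={0,1,2}  stable
  step 8. node 2  ⊔preds={0,1,2}  new={}  stable
  step 9. node 4  ⊔preds={0,1,2}  new={0,1,2}  stable

Least fixpoint reached:
  node 0: {0,1,2}
  node 1: {0,1,2}
  node 2: {}
  node 3: {0,1}
  node 4: {0,1,2}
  node 5: {0,1,2}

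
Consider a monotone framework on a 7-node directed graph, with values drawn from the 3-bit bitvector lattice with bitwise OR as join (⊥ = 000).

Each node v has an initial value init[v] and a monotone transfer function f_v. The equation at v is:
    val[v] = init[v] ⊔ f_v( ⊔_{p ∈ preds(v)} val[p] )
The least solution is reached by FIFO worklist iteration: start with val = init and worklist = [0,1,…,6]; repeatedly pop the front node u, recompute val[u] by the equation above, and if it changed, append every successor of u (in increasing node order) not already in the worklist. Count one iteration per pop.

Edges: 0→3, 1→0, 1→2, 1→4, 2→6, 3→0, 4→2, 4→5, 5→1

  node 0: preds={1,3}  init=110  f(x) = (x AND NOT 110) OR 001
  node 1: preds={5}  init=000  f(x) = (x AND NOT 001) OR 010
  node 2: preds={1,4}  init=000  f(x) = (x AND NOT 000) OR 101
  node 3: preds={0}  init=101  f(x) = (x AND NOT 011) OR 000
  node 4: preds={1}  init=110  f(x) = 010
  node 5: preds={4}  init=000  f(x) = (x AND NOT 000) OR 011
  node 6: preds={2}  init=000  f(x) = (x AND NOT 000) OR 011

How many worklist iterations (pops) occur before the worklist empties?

12

Trace (12 dequeues):
  [1] u=0 | in 101 | out 111 | prev 110 | push {}
  [2] u=1 | in 000 | out 010 | prev 000 | push {0}
  [3] u=2 | in 110 | out 111 | prev 000 | push {}
  [4] u=3 | in 111 | out 101 | ==
  [5] u=4 | in 010 | out 110 | ==
  [6] u=5 | in 110 | out 111 | prev 000 | push {1}
  [7] u=6 | in 111 | out 111 | prev 000 | push {}
  [8] u=0 | in 111 | out 111 | ==
  [9] u=1 | in 111 | out 110 | prev 010 | push {0,2,4}
  [10] u=0 | in 111 | out 111 | ==
  [11] u=2 | in 110 | out 111 | ==
  [12] u=4 | in 110 | out 110 | ==

Converged values:
  [0] 111
  [1] 110
  [2] 111
  [3] 101
  [4] 110
  [5] 111
  [6] 111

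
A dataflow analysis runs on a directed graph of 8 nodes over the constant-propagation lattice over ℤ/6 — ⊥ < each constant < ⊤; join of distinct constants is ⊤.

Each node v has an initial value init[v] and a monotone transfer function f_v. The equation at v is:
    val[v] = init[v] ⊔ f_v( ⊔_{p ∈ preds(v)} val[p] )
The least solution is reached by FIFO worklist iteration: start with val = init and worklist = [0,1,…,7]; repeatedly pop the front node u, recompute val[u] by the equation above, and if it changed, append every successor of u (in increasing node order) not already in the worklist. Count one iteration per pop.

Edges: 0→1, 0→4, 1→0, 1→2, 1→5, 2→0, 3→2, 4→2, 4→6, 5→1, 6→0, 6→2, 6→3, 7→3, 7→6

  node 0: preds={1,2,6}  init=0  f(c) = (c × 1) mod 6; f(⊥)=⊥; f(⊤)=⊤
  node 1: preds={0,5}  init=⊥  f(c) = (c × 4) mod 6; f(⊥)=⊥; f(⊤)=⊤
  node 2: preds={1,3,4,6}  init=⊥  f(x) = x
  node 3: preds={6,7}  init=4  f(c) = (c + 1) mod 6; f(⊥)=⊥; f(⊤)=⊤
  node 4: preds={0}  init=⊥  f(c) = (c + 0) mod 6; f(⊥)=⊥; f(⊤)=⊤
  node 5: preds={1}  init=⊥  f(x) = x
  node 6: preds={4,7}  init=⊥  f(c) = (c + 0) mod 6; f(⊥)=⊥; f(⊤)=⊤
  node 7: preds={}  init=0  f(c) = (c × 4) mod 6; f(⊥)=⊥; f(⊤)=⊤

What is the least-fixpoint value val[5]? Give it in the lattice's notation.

Worklist (21 pops):
  #1 pop 0: in=⊥ → 0 (no change)
  #2 pop 1: in=0 → 0 (was ⊥); enqueue [0]
  #3 pop 2: in=⊤ → ⊤ (was ⊥); enqueue []
  #4 pop 3: in=0 → ⊤ (was 4); enqueue [2]
  #5 pop 4: in=0 → 0 (was ⊥); enqueue []
  #6 pop 5: in=0 → 0 (was ⊥); enqueue [1]
  #7 pop 6: in=0 → 0 (was ⊥); enqueue [3]
  #8 pop 7: in=⊥ → 0 (no change)
  #9 pop 0: in=⊤ → ⊤ (was 0); enqueue [4]
  #10 pop 2: in=⊤ → ⊤ (no change)
  #11 pop 1: in=⊤ → ⊤ (was 0); enqueue [0,2,5]
  #12 pop 3: in=0 → ⊤ (no change)
  #13 pop 4: in=⊤ → ⊤ (was 0); enqueue [6]
  #14 pop 0: in=⊤ → ⊤ (no change)
  #15 pop 2: in=⊤ → ⊤ (no change)
  #16 pop 5: in=⊤ → ⊤ (was 0); enqueue [1]
  #17 pop 6: in=⊤ → ⊤ (was 0); enqueue [0,2,3]
  #18 pop 1: in=⊤ → ⊤ (no change)
  #19 pop 0: in=⊤ → ⊤ (no change)
  #20 pop 2: in=⊤ → ⊤ (no change)
  #21 pop 3: in=⊤ → ⊤ (no change)

Fixpoint:
  val[0] = ⊤
  val[1] = ⊤
  val[2] = ⊤
  val[3] = ⊤
  val[4] = ⊤
  val[5] = ⊤
  val[6] = ⊤
  val[7] = 0

⊤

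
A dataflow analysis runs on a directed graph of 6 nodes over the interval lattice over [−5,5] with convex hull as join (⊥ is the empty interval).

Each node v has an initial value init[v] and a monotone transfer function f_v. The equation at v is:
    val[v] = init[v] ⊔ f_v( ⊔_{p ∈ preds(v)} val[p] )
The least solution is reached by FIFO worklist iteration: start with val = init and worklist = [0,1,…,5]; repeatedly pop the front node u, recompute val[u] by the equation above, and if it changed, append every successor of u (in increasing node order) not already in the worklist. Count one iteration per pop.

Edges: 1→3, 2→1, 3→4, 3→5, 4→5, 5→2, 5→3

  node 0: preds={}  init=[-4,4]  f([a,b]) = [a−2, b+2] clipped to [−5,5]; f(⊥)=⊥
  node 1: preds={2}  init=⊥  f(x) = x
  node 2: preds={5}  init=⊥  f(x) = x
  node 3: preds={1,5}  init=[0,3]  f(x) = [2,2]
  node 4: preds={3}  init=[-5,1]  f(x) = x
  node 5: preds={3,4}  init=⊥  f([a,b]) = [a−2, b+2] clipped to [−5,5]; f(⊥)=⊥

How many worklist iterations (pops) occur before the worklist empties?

10

Trace (10 dequeues):
  [1] u=0 | in ⊥ | out [-4,4] | ==
  [2] u=1 | in ⊥ | out ⊥ | ==
  [3] u=2 | in ⊥ | out ⊥ | ==
  [4] u=3 | in ⊥ | out [0,3] | ==
  [5] u=4 | in [0,3] | out [-5,3] | prev [-5,1] | push {}
  [6] u=5 | in [-5,3] | out [-5,5] | prev ⊥ | push {2,3}
  [7] u=2 | in [-5,5] | out [-5,5] | prev ⊥ | push {1}
  [8] u=3 | in [-5,5] | out [0,3] | ==
  [9] u=1 | in [-5,5] | out [-5,5] | prev ⊥ | push {3}
  [10] u=3 | in [-5,5] | out [0,3] | ==

Converged values:
  [0] [-4,4]
  [1] [-5,5]
  [2] [-5,5]
  [3] [0,3]
  [4] [-5,3]
  [5] [-5,5]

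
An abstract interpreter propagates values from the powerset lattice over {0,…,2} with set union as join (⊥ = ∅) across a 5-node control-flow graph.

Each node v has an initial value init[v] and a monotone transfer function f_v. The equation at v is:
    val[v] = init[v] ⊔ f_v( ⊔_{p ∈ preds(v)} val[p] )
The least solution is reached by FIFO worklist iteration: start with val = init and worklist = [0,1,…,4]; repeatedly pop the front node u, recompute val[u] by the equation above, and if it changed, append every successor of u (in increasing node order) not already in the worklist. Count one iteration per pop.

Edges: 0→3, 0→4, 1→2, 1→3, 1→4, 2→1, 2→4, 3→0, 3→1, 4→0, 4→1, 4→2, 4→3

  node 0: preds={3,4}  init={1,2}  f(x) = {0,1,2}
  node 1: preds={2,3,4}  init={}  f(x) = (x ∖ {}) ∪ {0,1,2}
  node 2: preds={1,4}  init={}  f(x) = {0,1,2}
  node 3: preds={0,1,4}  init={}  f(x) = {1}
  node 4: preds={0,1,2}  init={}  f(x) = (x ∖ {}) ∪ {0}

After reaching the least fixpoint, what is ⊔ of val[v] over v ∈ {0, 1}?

{0,1,2}

Iteration log — 9 steps:
  step 1. node 0  ⊔preds={}  new={0,1,2}  old={1,2}  +wl: 
  step 2. node 1  ⊔preds={}  new={0,1,2}  old={}  +wl: 
  step 3. node 2  ⊔preds={0,1,2}  new={0,1,2}  old={}  +wl: 1
  step 4. node 3  ⊔preds={0,1,2}  new={1}  old={}  +wl: 0
  step 5. node 4  ⊔preds={0,1,2}  new={0,1,2}  old={}  +wl: 2,3
  step 6. node 1  ⊔preds={0,1,2}  new={0,1,2}  stable
  step 7. node 0  ⊔preds={0,1,2}  new={0,1,2}  stable
  step 8. node 2  ⊔preds={0,1,2}  new={0,1,2}  stable
  step 9. node 3  ⊔preds={0,1,2}  new={1}  stable

Least fixpoint reached:
  node 0: {0,1,2}
  node 1: {0,1,2}
  node 2: {0,1,2}
  node 3: {1}
  node 4: {0,1,2}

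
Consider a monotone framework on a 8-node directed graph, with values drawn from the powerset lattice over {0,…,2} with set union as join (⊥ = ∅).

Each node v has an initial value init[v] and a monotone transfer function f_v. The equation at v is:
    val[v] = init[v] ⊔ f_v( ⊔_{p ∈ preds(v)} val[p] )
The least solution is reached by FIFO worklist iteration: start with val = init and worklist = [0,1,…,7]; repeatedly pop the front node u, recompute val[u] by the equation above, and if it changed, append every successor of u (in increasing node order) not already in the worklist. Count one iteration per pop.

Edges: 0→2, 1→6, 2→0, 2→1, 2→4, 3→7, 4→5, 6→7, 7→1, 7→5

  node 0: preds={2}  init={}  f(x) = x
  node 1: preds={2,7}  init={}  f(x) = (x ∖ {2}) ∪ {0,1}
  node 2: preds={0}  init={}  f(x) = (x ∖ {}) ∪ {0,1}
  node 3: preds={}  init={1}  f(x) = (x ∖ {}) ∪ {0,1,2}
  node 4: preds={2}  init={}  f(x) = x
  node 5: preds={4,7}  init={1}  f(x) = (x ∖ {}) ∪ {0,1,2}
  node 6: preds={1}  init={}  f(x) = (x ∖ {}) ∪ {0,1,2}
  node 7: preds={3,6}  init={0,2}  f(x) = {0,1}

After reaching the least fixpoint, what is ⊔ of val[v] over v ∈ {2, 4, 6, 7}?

Iteration log — 12 steps:
  step 1. node 0  ⊔preds={}  new={}  stable
  step 2. node 1  ⊔preds={0,2}  new={0,1}  old={}  +wl: 
  step 3. node 2  ⊔preds={}  new={0,1}  old={}  +wl: 0,1
  step 4. node 3  ⊔preds={}  new={0,1,2}  old={1}  +wl: 
  step 5. node 4  ⊔preds={0,1}  new={0,1}  old={}  +wl: 
  step 6. node 5  ⊔preds={0,1,2}  new={0,1,2}  old={1}  +wl: 
  step 7. node 6  ⊔preds={0,1}  new={0,1,2}  old={}  +wl: 
  step 8. node 7  ⊔preds={0,1,2}  new={0,1,2}  old={0,2}  +wl: 5
  step 9. node 0  ⊔preds={0,1}  new={0,1}  old={}  +wl: 2
  step 10. node 1  ⊔preds={0,1,2}  new={0,1}  stable
  step 11. node 5  ⊔preds={0,1,2}  new={0,1,2}  stable
  step 12. node 2  ⊔preds={0,1}  new={0,1}  stable

Least fixpoint reached:
  node 0: {0,1}
  node 1: {0,1}
  node 2: {0,1}
  node 3: {0,1,2}
  node 4: {0,1}
  node 5: {0,1,2}
  node 6: {0,1,2}
  node 7: {0,1,2}

{0,1,2}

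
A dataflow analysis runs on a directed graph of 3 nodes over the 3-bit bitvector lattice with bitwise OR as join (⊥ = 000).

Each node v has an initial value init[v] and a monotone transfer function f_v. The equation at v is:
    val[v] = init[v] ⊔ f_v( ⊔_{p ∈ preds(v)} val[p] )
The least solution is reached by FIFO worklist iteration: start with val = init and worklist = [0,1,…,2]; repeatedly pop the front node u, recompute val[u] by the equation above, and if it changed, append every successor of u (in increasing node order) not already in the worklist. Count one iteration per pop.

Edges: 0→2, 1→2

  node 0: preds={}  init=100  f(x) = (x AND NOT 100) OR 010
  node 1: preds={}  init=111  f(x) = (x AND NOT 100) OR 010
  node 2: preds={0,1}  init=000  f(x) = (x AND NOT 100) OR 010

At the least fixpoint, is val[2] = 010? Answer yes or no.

no

Iteration log — 3 steps:
  step 1. node 0  ⊔preds=000  new=110  old=100  +wl: 
  step 2. node 1  ⊔preds=000  new=111  stable
  step 3. node 2  ⊔preds=111  new=011  old=000  +wl: 

Least fixpoint reached:
  node 0: 110
  node 1: 111
  node 2: 011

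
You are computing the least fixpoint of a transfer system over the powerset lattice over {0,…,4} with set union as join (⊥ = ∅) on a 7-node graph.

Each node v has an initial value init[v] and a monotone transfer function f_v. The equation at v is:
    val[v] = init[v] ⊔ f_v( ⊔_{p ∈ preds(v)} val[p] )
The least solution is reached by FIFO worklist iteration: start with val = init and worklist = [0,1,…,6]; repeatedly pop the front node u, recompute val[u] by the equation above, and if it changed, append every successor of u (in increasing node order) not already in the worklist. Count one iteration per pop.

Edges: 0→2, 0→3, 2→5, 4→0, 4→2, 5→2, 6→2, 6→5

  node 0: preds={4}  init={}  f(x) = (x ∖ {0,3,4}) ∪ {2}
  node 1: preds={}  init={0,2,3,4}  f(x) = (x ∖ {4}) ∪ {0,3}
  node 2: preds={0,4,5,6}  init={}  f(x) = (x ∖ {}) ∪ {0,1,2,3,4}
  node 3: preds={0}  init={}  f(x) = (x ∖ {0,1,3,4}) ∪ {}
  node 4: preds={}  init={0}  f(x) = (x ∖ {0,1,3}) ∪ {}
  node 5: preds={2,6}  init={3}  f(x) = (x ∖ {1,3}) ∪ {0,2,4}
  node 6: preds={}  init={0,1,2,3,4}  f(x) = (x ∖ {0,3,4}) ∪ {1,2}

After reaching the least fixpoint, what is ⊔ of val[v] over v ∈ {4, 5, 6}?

Trace (8 dequeues):
  [1] u=0 | in {0} | out {2} | prev {} | push {}
  [2] u=1 | in {} | out {0,2,3,4} | ==
  [3] u=2 | in {0,1,2,3,4} | out {0,1,2,3,4} | prev {} | push {}
  [4] u=3 | in {2} | out {2} | prev {} | push {}
  [5] u=4 | in {} | out {0} | ==
  [6] u=5 | in {0,1,2,3,4} | out {0,2,3,4} | prev {3} | push {2}
  [7] u=6 | in {} | out {0,1,2,3,4} | ==
  [8] u=2 | in {0,1,2,3,4} | out {0,1,2,3,4} | ==

Converged values:
  [0] {2}
  [1] {0,2,3,4}
  [2] {0,1,2,3,4}
  [3] {2}
  [4] {0}
  [5] {0,2,3,4}
  [6] {0,1,2,3,4}

{0,1,2,3,4}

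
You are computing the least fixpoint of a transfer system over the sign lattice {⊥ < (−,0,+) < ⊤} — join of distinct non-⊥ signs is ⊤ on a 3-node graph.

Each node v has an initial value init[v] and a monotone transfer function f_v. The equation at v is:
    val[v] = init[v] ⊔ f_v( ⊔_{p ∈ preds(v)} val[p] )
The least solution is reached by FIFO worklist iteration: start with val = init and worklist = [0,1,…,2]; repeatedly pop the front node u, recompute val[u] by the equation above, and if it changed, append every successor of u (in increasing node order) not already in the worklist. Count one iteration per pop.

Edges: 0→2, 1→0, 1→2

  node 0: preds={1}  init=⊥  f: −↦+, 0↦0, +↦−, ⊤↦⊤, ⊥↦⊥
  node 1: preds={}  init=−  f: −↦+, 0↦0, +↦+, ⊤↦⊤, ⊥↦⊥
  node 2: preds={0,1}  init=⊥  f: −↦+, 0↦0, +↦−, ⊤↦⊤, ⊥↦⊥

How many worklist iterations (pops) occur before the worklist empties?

Iteration log — 3 steps:
  step 1. node 0  ⊔preds=−  new=+  old=⊥  +wl: 
  step 2. node 1  ⊔preds=⊥  new=−  stable
  step 3. node 2  ⊔preds=⊤  new=⊤  old=⊥  +wl: 

Least fixpoint reached:
  node 0: +
  node 1: −
  node 2: ⊤

3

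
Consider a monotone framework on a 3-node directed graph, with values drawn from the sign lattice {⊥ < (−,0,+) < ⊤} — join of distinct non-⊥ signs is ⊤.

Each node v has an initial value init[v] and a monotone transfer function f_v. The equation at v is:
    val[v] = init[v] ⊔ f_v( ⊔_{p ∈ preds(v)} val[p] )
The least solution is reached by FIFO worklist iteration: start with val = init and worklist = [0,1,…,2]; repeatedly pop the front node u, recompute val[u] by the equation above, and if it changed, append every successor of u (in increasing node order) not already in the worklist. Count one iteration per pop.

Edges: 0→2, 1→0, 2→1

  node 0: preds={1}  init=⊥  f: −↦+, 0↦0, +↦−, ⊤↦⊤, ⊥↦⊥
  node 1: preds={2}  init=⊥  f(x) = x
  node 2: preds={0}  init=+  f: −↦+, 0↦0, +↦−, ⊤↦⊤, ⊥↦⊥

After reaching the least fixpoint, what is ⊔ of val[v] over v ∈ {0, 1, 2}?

⊤

Worklist (5 pops):
  #1 pop 0: in=⊥ → ⊥ (no change)
  #2 pop 1: in=+ → + (was ⊥); enqueue [0]
  #3 pop 2: in=⊥ → + (no change)
  #4 pop 0: in=+ → − (was ⊥); enqueue [2]
  #5 pop 2: in=− → + (no change)

Fixpoint:
  val[0] = −
  val[1] = +
  val[2] = +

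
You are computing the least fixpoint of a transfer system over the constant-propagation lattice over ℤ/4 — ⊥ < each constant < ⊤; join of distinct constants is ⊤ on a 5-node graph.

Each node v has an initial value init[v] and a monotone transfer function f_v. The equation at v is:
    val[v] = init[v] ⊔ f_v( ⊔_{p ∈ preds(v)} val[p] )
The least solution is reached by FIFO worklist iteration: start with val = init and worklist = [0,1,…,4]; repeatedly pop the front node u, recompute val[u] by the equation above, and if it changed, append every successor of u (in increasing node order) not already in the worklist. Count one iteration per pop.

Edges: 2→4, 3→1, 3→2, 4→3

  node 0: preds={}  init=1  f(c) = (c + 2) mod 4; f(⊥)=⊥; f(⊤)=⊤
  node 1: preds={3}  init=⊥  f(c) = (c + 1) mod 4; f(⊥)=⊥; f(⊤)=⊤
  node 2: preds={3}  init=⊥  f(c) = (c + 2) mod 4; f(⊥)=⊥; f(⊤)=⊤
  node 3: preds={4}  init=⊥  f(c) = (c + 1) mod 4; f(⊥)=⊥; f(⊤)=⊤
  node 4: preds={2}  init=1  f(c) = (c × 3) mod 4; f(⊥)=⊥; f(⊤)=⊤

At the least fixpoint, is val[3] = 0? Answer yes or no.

Worklist (12 pops):
  #1 pop 0: in=⊥ → 1 (no change)
  #2 pop 1: in=⊥ → ⊥ (no change)
  #3 pop 2: in=⊥ → ⊥ (no change)
  #4 pop 3: in=1 → 2 (was ⊥); enqueue [1,2]
  #5 pop 4: in=⊥ → 1 (no change)
  #6 pop 1: in=2 → 3 (was ⊥); enqueue []
  #7 pop 2: in=2 → 0 (was ⊥); enqueue [4]
  #8 pop 4: in=0 → ⊤ (was 1); enqueue [3]
  #9 pop 3: in=⊤ → ⊤ (was 2); enqueue [1,2]
  #10 pop 1: in=⊤ → ⊤ (was 3); enqueue []
  #11 pop 2: in=⊤ → ⊤ (was 0); enqueue [4]
  #12 pop 4: in=⊤ → ⊤ (no change)

Fixpoint:
  val[0] = 1
  val[1] = ⊤
  val[2] = ⊤
  val[3] = ⊤
  val[4] = ⊤

no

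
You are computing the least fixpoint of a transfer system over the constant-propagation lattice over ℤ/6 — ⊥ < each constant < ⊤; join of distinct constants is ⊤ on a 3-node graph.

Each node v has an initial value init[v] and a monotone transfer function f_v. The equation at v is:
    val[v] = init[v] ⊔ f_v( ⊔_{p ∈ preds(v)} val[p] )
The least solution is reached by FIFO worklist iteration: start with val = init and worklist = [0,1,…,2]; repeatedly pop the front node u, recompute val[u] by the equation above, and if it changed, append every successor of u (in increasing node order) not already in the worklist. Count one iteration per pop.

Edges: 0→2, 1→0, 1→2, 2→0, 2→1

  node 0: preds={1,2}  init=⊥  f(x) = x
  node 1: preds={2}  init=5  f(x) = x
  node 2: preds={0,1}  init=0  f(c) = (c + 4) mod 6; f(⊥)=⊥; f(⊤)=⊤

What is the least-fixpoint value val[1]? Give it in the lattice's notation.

⊤

Trace (5 dequeues):
  [1] u=0 | in ⊤ | out ⊤ | prev ⊥ | push {}
  [2] u=1 | in 0 | out ⊤ | prev 5 | push {0}
  [3] u=2 | in ⊤ | out ⊤ | prev 0 | push {1}
  [4] u=0 | in ⊤ | out ⊤ | ==
  [5] u=1 | in ⊤ | out ⊤ | ==

Converged values:
  [0] ⊤
  [1] ⊤
  [2] ⊤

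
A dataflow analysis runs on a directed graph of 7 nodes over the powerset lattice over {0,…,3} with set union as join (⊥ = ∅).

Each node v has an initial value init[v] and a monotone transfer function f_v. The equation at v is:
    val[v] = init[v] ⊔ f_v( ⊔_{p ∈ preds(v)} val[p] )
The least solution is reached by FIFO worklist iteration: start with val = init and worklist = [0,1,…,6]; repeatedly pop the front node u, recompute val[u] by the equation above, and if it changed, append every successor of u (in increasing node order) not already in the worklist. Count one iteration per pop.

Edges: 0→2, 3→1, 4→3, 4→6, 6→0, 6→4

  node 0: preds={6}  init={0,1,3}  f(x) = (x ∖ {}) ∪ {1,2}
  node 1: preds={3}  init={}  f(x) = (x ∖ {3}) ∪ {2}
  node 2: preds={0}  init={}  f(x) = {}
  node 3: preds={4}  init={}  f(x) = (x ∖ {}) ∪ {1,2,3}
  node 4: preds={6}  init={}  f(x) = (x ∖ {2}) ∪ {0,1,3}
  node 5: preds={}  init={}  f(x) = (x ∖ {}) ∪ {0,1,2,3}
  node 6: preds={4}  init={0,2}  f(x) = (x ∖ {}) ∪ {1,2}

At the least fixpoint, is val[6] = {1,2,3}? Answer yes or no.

no

Iteration log — 12 steps:
  step 1. node 0  ⊔preds={0,2}  new={0,1,2,3}  old={0,1,3}  +wl: 
  step 2. node 1  ⊔preds={}  new={2}  old={}  +wl: 
  step 3. node 2  ⊔preds={0,1,2,3}  new={}  stable
  step 4. node 3  ⊔preds={}  new={1,2,3}  old={}  +wl: 1
  step 5. node 4  ⊔preds={0,2}  new={0,1,3}  old={}  +wl: 3
  step 6. node 5  ⊔preds={}  new={0,1,2,3}  old={}  +wl: 
  step 7. node 6  ⊔preds={0,1,3}  new={0,1,2,3}  old={0,2}  +wl: 0,4
  step 8. node 1  ⊔preds={1,2,3}  new={1,2}  old={2}  +wl: 
  step 9. node 3  ⊔preds={0,1,3}  new={0,1,2,3}  old={1,2,3}  +wl: 1
  step 10. node 0  ⊔preds={0,1,2,3}  new={0,1,2,3}  stable
  step 11. node 4  ⊔preds={0,1,2,3}  new={0,1,3}  stable
  step 12. node 1  ⊔preds={0,1,2,3}  new={0,1,2}  old={1,2}  +wl: 

Least fixpoint reached:
  node 0: {0,1,2,3}
  node 1: {0,1,2}
  node 2: {}
  node 3: {0,1,2,3}
  node 4: {0,1,3}
  node 5: {0,1,2,3}
  node 6: {0,1,2,3}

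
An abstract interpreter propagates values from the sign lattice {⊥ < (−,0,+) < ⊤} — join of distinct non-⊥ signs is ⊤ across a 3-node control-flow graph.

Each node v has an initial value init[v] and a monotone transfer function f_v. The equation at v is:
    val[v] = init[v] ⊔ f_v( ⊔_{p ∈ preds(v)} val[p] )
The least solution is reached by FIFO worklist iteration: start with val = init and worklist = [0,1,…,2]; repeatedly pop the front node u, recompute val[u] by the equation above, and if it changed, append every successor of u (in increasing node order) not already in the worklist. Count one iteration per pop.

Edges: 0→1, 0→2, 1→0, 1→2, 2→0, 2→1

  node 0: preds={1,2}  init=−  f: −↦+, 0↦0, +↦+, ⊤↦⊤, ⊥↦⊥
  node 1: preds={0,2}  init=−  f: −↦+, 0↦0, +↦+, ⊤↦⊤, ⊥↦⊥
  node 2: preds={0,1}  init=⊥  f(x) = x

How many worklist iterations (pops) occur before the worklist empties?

5

Iteration log — 5 steps:
  step 1. node 0  ⊔preds=−  new=⊤  old=−  +wl: 
  step 2. node 1  ⊔preds=⊤  new=⊤  old=−  +wl: 0
  step 3. node 2  ⊔preds=⊤  new=⊤  old=⊥  +wl: 1
  step 4. node 0  ⊔preds=⊤  new=⊤  stable
  step 5. node 1  ⊔preds=⊤  new=⊤  stable

Least fixpoint reached:
  node 0: ⊤
  node 1: ⊤
  node 2: ⊤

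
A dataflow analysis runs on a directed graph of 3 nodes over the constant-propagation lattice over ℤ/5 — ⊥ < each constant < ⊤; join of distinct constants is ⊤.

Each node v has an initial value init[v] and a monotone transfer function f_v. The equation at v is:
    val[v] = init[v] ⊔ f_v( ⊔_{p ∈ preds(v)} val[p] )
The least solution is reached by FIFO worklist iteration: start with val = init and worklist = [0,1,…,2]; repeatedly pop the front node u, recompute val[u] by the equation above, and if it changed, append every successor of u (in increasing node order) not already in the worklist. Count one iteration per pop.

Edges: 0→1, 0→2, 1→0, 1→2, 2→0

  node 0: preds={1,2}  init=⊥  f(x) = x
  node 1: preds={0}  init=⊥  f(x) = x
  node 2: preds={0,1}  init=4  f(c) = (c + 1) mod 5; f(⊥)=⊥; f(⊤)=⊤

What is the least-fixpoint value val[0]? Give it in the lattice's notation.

Worklist (7 pops):
  #1 pop 0: in=4 → 4 (was ⊥); enqueue []
  #2 pop 1: in=4 → 4 (was ⊥); enqueue [0]
  #3 pop 2: in=4 → ⊤ (was 4); enqueue []
  #4 pop 0: in=⊤ → ⊤ (was 4); enqueue [1,2]
  #5 pop 1: in=⊤ → ⊤ (was 4); enqueue [0]
  #6 pop 2: in=⊤ → ⊤ (no change)
  #7 pop 0: in=⊤ → ⊤ (no change)

Fixpoint:
  val[0] = ⊤
  val[1] = ⊤
  val[2] = ⊤

⊤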